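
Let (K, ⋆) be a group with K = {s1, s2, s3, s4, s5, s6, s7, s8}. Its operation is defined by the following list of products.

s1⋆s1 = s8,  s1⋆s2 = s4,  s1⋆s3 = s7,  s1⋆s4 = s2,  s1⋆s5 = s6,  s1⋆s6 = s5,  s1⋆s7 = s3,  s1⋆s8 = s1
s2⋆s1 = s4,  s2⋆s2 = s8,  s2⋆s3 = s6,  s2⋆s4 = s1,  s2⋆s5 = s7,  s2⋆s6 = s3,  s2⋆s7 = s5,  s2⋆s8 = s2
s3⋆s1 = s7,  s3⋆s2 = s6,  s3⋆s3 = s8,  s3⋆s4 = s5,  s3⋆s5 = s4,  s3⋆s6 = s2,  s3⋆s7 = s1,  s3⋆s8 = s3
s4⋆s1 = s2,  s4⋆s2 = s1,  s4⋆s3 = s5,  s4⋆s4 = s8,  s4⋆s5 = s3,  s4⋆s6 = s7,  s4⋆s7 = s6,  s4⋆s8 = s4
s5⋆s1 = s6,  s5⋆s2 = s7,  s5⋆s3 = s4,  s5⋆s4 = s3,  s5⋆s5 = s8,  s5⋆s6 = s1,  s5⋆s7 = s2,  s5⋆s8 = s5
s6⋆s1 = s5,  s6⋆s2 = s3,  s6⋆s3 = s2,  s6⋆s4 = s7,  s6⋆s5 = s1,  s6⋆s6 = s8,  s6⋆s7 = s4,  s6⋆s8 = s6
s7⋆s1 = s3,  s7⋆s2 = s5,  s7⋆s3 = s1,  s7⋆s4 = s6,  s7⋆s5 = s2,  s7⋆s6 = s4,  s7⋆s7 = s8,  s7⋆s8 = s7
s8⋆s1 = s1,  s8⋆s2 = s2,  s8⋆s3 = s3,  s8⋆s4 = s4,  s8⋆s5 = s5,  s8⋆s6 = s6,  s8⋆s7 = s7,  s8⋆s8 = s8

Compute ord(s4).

2

The identity element is s8 (its row matches the header).
s4^1 = s4
s4^2 = s4 ⋆ s4 = s8
The first power of s4 equal to the identity is s4^2, so ord(s4) = 2.
(Structurally, K here is isomorphic to the elementary abelian group (Z_2)^3.)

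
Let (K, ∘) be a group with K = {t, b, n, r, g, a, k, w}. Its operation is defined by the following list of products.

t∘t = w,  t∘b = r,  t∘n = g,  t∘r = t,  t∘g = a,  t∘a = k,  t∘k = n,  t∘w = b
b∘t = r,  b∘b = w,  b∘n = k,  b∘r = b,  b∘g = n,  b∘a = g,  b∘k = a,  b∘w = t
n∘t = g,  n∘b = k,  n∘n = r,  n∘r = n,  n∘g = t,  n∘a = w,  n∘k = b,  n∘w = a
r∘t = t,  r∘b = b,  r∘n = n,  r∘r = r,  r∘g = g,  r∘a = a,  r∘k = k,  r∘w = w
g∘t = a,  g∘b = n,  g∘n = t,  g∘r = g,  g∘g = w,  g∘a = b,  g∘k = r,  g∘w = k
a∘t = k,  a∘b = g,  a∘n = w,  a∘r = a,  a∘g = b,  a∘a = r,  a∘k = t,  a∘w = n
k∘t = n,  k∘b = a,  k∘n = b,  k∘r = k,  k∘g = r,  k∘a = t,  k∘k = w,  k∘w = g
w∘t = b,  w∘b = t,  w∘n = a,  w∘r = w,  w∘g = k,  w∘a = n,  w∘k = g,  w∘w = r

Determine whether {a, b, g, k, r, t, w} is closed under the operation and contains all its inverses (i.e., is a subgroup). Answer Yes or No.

k ∘ t = n, which is not in {a, b, g, k, r, t, w}.
The subset is not closed under ∘, so it is not a subgroup.

No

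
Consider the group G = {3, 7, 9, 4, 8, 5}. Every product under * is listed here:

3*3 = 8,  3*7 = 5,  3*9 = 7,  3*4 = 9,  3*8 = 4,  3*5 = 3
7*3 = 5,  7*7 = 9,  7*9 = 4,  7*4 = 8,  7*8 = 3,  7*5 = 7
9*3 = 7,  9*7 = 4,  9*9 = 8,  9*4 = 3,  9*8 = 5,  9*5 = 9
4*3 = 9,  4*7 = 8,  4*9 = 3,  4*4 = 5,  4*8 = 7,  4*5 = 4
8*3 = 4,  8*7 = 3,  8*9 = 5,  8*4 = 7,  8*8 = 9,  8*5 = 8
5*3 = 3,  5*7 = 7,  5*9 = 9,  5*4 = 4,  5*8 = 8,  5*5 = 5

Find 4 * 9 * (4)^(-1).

9

The identity is 5. In row 4, the entry 5 sits in column 4, so 4^(-1) = 4.
4 * 9 = 3
3 * 4 = 9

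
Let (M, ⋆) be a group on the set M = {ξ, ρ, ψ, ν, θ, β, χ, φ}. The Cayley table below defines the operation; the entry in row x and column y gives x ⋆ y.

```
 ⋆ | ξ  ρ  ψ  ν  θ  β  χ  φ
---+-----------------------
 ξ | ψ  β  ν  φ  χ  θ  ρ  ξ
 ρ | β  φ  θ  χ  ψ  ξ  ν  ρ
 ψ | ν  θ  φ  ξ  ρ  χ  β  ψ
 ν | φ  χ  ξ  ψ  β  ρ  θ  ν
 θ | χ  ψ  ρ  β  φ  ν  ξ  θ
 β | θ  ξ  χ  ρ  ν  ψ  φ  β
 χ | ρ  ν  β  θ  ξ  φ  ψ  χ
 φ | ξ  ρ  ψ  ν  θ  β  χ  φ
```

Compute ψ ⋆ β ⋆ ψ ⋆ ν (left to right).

ρ

ψ ⋆ β = χ
χ ⋆ ψ = β
β ⋆ ν = ρ
(Structurally, M here is isomorphic to Z_2 x Z_4.)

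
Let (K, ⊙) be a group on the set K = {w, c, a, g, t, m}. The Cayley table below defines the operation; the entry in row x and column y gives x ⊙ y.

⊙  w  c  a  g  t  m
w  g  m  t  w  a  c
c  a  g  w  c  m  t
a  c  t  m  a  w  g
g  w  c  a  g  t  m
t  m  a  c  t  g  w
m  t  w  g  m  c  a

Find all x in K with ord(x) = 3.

Identity is g. Compute the order of each non-identity element by repeated multiplication:
  w: w → g  (order 2)
  c: c → g  (order 2)
  a: a → m → g  (order 3)
  t: t → g  (order 2)
  m: m → a → g  (order 3)
Elements of order 3: {a, m}.

{a, m}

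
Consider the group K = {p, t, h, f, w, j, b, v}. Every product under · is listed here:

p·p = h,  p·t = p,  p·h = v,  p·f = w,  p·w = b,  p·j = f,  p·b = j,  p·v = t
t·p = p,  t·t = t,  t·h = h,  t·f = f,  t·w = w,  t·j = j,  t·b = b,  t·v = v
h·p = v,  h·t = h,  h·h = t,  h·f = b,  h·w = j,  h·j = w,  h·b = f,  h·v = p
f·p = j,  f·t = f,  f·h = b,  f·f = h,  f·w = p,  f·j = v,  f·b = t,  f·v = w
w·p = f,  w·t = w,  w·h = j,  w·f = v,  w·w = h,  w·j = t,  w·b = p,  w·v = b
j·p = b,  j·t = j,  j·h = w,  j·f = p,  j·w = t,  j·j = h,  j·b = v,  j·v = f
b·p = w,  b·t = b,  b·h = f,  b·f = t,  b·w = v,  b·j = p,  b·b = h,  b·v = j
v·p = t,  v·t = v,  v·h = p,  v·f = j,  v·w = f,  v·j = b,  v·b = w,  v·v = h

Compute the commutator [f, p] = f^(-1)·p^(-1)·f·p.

h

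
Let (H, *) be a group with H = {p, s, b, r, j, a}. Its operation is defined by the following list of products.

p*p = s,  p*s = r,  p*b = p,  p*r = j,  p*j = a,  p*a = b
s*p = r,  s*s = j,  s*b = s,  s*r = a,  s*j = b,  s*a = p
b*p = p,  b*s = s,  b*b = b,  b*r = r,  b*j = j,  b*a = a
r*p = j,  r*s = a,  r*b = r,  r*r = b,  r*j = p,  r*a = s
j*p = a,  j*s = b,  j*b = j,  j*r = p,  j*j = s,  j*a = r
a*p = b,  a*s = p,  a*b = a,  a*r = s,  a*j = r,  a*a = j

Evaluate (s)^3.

b

s^1 = s
s^2 = s*s = j
s^3 = j*s = b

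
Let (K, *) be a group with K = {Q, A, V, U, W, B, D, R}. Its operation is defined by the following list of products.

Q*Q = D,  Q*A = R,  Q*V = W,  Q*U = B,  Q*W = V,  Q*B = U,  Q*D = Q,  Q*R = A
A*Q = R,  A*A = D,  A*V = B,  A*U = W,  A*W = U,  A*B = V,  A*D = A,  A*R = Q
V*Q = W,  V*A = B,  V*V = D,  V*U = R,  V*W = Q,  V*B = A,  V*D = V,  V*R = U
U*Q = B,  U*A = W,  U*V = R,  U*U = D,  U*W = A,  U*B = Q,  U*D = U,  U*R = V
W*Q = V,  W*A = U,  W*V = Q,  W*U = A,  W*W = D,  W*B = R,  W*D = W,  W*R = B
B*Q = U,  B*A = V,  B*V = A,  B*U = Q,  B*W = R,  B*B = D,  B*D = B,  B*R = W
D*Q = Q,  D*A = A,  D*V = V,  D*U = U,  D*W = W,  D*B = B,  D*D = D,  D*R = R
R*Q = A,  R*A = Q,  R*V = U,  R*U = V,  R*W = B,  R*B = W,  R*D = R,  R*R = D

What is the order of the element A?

2

The identity element is D (its row matches the header).
A^1 = A
A^2 = A*A = D
The first power of A equal to the identity is A^2, so ord(A) = 2.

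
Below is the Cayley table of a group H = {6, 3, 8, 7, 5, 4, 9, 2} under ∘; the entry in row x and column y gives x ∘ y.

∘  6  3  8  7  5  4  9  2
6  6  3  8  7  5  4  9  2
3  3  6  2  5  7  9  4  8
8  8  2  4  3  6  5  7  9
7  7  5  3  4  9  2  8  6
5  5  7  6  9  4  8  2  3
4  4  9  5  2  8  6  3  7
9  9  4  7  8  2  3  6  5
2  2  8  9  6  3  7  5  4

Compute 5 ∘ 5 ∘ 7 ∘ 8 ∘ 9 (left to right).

5 ∘ 5 = 4
4 ∘ 7 = 2
2 ∘ 8 = 9
9 ∘ 9 = 6

6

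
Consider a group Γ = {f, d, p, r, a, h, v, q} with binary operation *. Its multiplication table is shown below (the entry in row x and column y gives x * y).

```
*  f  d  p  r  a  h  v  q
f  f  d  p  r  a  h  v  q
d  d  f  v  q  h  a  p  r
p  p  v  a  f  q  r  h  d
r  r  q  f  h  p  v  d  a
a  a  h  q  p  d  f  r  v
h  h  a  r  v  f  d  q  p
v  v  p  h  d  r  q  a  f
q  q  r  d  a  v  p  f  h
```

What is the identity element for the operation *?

f

The identity e satisfies e * x = x for all x, so its row in the table reproduces the column headers.
Row f reads: f, d, p, r, a, h, v, q — exactly the header order. So f is the identity.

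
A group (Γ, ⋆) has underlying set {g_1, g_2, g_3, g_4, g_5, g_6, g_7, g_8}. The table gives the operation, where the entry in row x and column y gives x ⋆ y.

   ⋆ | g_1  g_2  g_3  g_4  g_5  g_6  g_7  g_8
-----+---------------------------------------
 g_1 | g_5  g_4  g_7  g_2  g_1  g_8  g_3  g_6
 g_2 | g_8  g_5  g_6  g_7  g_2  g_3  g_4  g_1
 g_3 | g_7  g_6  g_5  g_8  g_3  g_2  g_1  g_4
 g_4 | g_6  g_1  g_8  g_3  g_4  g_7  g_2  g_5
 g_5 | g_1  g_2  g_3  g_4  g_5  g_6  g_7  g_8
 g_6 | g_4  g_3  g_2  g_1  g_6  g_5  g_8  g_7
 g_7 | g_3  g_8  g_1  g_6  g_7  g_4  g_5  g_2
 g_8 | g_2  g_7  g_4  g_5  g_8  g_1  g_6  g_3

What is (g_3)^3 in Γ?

g_3^1 = g_3
g_3^2 = g_3 ⋆ g_3 = g_5
g_3^3 = g_5 ⋆ g_3 = g_3

g_3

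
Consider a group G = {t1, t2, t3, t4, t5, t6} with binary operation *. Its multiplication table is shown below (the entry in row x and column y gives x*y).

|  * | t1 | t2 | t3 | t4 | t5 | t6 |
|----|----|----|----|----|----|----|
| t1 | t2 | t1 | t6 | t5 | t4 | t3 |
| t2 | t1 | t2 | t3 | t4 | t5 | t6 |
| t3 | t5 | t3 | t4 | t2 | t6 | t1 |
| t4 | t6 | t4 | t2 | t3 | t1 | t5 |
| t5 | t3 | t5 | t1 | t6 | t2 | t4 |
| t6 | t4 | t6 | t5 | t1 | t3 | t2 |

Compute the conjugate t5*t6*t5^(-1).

t1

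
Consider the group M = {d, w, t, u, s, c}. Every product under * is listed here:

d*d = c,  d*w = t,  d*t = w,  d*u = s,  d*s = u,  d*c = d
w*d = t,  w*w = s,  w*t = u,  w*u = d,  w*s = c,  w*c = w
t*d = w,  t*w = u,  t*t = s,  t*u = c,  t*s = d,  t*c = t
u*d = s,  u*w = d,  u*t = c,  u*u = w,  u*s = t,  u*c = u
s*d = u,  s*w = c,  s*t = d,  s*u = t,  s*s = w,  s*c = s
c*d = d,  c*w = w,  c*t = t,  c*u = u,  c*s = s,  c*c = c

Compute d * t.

w

Read row d, column t: d * t = w.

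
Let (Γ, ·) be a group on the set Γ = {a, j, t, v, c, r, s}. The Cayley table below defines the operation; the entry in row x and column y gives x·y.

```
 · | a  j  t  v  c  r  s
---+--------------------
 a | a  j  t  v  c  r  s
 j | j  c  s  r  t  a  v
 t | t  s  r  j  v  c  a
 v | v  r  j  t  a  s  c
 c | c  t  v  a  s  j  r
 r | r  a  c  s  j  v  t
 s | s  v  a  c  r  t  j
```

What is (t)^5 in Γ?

t^1 = t
t^2 = t·t = r
t^3 = r·t = c
t^4 = c·t = v
t^5 = v·t = j

j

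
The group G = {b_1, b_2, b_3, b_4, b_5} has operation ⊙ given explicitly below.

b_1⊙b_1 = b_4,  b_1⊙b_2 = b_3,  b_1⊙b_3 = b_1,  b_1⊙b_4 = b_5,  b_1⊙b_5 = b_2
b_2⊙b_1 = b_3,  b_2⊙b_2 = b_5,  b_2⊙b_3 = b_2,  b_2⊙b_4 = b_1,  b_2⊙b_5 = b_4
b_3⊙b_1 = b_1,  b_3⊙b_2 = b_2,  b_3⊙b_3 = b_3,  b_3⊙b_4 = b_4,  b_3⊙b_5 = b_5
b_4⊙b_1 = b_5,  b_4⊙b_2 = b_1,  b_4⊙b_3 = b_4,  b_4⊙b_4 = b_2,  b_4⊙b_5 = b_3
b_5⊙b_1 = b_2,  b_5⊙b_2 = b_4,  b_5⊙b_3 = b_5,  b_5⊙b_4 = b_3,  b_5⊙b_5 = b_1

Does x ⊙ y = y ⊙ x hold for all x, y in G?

Check whether the table is symmetric across its main diagonal.
Every entry (row x, col y) equals the entry (row y, col x), so G is abelian.

Yes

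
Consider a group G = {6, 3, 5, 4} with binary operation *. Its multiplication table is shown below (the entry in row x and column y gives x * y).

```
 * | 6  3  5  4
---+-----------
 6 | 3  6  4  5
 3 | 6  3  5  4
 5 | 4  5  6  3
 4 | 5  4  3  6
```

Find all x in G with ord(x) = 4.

{4, 5}

Identity is 3. Compute the order of each non-identity element by repeated multiplication:
  6: 6 → 3  (order 2)
  5: 5 → 6 → 4 → 3  (order 4)
  4: 4 → 6 → 5 → 3  (order 4)
Elements of order 4: {4, 5}.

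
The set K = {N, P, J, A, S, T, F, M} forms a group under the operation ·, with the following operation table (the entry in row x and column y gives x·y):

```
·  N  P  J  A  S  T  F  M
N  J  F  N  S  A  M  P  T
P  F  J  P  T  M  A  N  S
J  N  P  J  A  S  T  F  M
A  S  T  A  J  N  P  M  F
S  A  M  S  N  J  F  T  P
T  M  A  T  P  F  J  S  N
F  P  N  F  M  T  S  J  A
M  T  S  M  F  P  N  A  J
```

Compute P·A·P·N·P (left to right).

P·A = T
T·P = A
A·N = S
S·P = M
(Structurally, K here is isomorphic to the elementary abelian group (Z_2)^3.)

M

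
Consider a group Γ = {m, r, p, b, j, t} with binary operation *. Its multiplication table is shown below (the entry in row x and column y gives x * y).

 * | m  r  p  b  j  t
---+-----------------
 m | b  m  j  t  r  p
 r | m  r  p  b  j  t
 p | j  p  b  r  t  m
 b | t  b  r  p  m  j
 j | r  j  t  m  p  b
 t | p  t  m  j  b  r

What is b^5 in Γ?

b^1 = b
b^2 = b * b = p
b^3 = p * b = r
b^4 = r * b = b
b^5 = b * b = p
(Structurally, Γ here is isomorphic to the cyclic group Z_6.)

p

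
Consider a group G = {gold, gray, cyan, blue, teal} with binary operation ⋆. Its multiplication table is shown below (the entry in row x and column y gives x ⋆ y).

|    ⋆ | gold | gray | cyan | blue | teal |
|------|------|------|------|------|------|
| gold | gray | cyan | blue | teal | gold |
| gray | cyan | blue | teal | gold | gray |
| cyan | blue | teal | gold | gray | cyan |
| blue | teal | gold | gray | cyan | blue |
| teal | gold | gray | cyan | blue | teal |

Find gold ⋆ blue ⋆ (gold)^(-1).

blue

The identity is teal. In row gold, the entry teal sits in column blue, so gold^(-1) = blue.
gold ⋆ blue = teal
teal ⋆ blue = blue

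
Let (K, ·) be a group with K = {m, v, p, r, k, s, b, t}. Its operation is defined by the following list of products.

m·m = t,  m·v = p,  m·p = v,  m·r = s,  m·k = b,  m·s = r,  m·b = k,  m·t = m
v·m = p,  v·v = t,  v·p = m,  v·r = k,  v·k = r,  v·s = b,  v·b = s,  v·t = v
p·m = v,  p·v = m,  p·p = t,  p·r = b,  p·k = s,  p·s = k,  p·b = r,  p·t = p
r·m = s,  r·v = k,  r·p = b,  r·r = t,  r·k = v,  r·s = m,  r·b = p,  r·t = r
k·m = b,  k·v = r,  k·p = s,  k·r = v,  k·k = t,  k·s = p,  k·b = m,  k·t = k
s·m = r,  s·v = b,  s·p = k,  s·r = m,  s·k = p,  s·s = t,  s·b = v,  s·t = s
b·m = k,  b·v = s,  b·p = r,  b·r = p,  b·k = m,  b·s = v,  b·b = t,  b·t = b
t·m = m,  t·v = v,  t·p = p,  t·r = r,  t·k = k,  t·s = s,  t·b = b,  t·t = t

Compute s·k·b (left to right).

r

s·k = p
p·b = r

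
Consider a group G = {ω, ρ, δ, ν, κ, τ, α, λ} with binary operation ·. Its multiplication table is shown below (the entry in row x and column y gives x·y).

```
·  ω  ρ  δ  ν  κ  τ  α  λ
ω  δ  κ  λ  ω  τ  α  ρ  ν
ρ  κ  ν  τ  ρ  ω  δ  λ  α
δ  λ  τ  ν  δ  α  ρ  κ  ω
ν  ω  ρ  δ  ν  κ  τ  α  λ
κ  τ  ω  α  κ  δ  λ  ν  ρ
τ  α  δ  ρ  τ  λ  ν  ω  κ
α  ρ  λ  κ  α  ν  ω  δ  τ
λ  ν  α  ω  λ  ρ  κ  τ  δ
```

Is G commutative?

Yes

Check whether the table is symmetric across its main diagonal.
Every entry (row x, col y) equals the entry (row y, col x), so G is abelian.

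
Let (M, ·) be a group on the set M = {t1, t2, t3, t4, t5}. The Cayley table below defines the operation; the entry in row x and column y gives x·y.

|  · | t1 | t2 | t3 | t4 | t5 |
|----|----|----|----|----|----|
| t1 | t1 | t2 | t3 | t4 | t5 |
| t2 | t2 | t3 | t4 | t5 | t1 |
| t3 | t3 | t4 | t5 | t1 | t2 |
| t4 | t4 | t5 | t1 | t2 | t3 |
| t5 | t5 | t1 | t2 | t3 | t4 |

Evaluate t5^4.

t2

t5^1 = t5
t5^2 = t5·t5 = t4
t5^3 = t4·t5 = t3
t5^4 = t3·t5 = t2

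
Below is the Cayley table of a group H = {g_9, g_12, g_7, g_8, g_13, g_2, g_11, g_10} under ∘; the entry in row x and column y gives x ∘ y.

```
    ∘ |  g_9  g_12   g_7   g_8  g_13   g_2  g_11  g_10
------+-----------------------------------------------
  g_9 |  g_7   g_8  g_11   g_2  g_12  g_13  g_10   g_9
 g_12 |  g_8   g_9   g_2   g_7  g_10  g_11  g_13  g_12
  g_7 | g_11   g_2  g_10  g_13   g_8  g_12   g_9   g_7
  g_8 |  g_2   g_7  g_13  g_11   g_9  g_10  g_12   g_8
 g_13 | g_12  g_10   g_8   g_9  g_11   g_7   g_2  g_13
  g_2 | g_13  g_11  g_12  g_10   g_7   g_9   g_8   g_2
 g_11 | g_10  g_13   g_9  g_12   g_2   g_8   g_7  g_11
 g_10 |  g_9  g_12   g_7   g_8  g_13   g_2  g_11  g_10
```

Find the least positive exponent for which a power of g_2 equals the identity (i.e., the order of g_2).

The identity element is g_10 (its row matches the header).
g_2^1 = g_2
g_2^2 = g_2 ∘ g_2 = g_9
g_2^3 = g_9 ∘ g_2 = g_13
g_2^4 = g_13 ∘ g_2 = g_7
g_2^5 = g_7 ∘ g_2 = g_12
g_2^6 = g_12 ∘ g_2 = g_11
g_2^7 = g_11 ∘ g_2 = g_8
g_2^8 = g_8 ∘ g_2 = g_10
The first power of g_2 equal to the identity is g_2^8, so ord(g_2) = 8.

8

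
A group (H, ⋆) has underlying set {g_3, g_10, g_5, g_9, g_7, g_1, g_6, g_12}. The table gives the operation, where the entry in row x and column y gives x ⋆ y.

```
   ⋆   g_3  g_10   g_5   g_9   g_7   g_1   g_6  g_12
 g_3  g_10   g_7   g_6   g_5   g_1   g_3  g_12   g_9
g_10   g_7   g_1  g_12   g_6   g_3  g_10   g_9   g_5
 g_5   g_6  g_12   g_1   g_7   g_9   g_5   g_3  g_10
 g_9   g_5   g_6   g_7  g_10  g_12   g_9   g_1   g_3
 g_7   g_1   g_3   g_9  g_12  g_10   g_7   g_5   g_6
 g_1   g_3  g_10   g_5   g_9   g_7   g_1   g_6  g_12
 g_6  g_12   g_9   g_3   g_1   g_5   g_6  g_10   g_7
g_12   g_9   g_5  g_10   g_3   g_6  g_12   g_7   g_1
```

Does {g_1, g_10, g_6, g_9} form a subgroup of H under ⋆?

{g_1, g_10, g_6, g_9} contains the identity g_1.
Checking products: every product of two elements of {g_1, g_10, g_6, g_9} (read from the table) lies in {g_1, g_10, g_6, g_9}, so the set is closed.
In a finite group, a nonempty closed subset is a subgroup. So {g_1, g_10, g_6, g_9} ≤ H.

Yes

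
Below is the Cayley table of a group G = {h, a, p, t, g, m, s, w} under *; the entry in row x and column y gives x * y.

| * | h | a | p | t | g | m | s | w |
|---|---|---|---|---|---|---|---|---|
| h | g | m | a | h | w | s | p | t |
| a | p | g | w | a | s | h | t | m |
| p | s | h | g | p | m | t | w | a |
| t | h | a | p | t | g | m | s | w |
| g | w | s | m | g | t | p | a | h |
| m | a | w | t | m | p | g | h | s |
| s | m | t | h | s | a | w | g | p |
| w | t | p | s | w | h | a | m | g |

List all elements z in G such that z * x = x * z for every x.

{g, t}

An element z is central iff its row equals its column in the table.
For h: h * a = m ≠ p = a * h, so h ∉ Z.
Checking each element this way leaves Z(G) = {g, t}.
(Structurally, G here is isomorphic to the quaternion group Q_8.)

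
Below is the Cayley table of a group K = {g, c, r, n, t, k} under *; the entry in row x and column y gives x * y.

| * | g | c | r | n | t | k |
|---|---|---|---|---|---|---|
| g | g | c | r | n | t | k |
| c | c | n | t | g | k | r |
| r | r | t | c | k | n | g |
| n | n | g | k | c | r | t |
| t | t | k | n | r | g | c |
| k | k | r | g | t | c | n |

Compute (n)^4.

n^1 = n
n^2 = n * n = c
n^3 = c * n = g
n^4 = g * n = n

n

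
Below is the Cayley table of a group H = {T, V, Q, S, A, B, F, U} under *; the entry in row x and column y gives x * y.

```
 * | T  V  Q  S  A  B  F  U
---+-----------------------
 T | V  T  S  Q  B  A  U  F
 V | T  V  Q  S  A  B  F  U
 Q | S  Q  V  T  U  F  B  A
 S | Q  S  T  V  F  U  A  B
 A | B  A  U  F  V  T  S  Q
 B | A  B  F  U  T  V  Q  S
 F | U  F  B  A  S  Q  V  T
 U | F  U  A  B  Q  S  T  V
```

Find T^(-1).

T

First locate the identity: row V matches the header, so V is the identity.
Scan row T for V: T * T = V. Hence T^(-1) = T.
(Structurally, H here is isomorphic to the elementary abelian group (Z_2)^3.)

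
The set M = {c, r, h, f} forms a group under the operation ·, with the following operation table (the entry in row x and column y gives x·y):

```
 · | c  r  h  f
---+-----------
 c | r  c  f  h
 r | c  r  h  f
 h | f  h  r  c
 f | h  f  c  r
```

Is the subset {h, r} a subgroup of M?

Yes

{h, r} contains the identity r.
Checking products: every product of two elements of {h, r} (read from the table) lies in {h, r}, so the set is closed.
In a finite group, a nonempty closed subset is a subgroup. So {h, r} ≤ M.
(Structurally, M here is isomorphic to the Klein four-group V_4.)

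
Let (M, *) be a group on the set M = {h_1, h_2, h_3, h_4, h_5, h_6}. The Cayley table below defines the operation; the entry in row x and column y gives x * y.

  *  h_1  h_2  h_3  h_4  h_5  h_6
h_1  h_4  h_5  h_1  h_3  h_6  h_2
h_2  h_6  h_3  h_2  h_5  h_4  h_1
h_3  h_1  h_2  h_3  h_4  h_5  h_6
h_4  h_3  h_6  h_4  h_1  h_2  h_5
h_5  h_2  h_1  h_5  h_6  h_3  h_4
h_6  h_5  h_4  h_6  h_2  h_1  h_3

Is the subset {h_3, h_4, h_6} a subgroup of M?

No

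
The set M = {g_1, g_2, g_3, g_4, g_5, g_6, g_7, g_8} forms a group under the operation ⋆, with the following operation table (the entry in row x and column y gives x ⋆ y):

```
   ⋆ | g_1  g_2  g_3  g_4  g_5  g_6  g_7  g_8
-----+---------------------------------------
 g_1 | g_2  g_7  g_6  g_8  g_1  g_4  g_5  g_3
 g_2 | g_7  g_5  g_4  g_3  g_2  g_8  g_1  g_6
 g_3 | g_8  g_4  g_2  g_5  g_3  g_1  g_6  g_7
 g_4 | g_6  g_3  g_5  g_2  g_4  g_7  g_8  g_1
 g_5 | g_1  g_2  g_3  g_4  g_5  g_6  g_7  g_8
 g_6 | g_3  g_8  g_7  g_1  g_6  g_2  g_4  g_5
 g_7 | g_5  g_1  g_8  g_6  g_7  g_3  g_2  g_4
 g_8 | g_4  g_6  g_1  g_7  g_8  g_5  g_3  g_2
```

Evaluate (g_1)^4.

g_1^1 = g_1
g_1^2 = g_1 ⋆ g_1 = g_2
g_1^3 = g_2 ⋆ g_1 = g_7
g_1^4 = g_7 ⋆ g_1 = g_5

g_5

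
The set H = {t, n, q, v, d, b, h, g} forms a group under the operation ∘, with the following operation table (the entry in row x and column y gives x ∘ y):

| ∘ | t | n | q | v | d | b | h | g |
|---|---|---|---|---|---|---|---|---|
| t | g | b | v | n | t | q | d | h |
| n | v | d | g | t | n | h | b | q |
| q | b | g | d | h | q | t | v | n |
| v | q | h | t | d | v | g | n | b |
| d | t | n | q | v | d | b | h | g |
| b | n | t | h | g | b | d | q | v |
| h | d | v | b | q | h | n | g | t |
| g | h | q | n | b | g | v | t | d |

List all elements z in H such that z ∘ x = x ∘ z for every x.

An element z is central iff its row equals its column in the table.
For q: q ∘ h = v ≠ b = h ∘ q, so q ∉ Z.
Checking each element this way leaves Z(H) = {d, g}.

{d, g}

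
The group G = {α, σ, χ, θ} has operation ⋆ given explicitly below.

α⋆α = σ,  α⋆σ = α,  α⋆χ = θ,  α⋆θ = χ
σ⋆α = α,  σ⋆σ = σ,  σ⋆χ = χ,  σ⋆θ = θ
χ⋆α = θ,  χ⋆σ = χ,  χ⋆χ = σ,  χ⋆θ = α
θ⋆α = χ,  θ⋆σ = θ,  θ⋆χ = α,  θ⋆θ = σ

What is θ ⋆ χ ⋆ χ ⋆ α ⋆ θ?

α

θ ⋆ χ = α
α ⋆ χ = θ
θ ⋆ α = χ
χ ⋆ θ = α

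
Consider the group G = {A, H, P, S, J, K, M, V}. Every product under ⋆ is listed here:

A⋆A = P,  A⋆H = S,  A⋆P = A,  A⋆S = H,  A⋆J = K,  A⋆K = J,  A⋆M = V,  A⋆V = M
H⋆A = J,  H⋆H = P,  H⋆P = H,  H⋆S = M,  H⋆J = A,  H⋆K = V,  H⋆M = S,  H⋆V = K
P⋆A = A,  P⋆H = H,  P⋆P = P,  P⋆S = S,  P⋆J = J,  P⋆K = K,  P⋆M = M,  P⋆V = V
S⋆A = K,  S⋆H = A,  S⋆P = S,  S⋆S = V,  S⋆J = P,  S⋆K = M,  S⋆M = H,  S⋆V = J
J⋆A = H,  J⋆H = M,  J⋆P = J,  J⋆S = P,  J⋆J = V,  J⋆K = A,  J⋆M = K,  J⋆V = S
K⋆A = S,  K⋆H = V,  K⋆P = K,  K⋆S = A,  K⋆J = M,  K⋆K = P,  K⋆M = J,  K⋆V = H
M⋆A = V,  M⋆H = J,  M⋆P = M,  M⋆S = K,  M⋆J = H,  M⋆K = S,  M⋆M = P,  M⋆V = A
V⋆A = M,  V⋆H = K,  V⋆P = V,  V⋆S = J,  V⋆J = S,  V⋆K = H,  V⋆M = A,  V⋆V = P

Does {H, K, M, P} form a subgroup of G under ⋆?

K ⋆ M = J, which is not in {H, K, M, P}.
The subset is not closed under ⋆, so it is not a subgroup.

No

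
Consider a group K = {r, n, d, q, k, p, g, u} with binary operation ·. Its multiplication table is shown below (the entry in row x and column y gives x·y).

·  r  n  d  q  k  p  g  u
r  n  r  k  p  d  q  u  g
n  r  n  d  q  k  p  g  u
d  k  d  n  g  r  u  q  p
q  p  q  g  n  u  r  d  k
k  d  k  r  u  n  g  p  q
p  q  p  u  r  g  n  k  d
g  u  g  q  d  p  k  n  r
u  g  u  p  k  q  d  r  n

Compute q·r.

p

Read row q, column r: q·r = p.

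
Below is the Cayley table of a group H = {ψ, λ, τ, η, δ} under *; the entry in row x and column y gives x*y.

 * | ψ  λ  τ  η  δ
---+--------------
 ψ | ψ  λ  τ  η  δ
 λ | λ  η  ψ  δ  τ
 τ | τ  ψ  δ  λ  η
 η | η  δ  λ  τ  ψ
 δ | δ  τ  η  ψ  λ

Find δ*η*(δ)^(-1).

The identity is ψ. In row δ, the entry ψ sits in column η, so δ^(-1) = η.
δ*η = ψ
ψ*η = η

η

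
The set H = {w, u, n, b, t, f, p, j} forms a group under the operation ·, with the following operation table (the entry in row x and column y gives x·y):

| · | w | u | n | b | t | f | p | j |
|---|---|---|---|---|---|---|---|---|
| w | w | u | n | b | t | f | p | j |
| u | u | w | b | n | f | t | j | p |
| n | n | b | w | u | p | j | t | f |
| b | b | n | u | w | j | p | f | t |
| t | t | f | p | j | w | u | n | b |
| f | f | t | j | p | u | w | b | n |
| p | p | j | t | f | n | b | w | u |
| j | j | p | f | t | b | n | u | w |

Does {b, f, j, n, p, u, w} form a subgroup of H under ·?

b·j = t, which is not in {b, f, j, n, p, u, w}.
The subset is not closed under ·, so it is not a subgroup.

No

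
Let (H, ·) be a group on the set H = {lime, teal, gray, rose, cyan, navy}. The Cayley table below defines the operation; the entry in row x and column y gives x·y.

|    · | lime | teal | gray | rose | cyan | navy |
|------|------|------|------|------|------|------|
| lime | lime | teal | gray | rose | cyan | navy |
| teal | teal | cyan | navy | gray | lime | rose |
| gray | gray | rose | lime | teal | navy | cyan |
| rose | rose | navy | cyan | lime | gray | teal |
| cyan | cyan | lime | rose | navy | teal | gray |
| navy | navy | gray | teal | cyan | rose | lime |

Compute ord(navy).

The identity element is lime (its row matches the header).
navy^1 = navy
navy^2 = navy·navy = lime
The first power of navy equal to the identity is navy^2, so ord(navy) = 2.

2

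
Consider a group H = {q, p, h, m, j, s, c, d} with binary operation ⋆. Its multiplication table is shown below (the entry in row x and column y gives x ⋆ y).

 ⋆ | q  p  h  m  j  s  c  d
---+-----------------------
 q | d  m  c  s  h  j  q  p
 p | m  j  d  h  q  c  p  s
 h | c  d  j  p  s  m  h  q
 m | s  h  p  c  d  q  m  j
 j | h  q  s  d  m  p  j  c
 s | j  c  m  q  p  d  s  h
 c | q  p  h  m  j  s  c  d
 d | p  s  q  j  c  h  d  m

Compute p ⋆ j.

Read row p, column j: p ⋆ j = q.
(Structurally, H here is isomorphic to the cyclic group Z_8.)

q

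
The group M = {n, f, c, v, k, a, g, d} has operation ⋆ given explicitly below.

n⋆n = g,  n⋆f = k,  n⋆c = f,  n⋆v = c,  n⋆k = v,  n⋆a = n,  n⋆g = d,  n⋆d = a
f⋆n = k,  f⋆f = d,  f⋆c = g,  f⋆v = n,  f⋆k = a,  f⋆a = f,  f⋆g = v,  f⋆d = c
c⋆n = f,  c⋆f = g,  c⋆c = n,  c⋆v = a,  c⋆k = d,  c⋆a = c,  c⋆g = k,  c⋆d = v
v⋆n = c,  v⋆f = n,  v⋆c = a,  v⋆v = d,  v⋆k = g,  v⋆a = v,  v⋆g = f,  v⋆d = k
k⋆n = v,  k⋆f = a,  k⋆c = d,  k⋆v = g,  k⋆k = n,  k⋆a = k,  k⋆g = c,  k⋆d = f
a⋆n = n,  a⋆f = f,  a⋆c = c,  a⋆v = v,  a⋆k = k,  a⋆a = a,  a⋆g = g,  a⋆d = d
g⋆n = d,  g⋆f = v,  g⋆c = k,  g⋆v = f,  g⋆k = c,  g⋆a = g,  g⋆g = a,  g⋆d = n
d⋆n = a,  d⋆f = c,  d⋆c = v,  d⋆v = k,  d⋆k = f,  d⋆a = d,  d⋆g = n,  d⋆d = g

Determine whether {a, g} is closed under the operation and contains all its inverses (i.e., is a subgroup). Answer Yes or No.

{a, g} contains the identity a.
Checking products: every product of two elements of {a, g} (read from the table) lies in {a, g}, so the set is closed.
In a finite group, a nonempty closed subset is a subgroup. So {a, g} ≤ M.
(Structurally, M here is isomorphic to the cyclic group Z_8.)

Yes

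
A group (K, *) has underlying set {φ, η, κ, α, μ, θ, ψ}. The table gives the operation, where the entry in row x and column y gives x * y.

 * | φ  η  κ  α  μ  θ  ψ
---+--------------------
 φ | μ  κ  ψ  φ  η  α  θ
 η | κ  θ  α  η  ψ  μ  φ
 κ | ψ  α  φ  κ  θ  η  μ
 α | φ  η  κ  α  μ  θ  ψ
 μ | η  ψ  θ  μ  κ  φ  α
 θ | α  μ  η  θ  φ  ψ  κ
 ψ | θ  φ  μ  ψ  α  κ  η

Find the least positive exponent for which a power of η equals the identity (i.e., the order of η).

7

The identity element is α (its row matches the header).
η^1 = η
η^2 = η * η = θ
η^3 = θ * η = μ
η^4 = μ * η = ψ
η^5 = ψ * η = φ
η^6 = φ * η = κ
η^7 = κ * η = α
The first power of η equal to the identity is η^7, so ord(η) = 7.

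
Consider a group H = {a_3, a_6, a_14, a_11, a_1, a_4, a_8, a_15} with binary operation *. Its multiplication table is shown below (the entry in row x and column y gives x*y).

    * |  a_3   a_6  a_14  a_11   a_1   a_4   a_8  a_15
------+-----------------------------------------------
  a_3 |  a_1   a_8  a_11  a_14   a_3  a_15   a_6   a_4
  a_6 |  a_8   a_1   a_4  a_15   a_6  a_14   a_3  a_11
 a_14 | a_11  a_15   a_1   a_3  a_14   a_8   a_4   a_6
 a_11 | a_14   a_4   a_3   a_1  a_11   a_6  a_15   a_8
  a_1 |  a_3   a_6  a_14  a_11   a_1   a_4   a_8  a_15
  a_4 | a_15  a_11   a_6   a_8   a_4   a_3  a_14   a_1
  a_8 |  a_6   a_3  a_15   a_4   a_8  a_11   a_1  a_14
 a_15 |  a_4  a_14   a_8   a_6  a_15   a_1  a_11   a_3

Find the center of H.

{a_1, a_3}

An element z is central iff its row equals its column in the table.
For a_4: a_4*a_6 = a_11 ≠ a_14 = a_6*a_4, so a_4 ∉ Z.
Checking each element this way leaves Z(H) = {a_1, a_3}.
(Structurally, H here is isomorphic to the dihedral group D_4.)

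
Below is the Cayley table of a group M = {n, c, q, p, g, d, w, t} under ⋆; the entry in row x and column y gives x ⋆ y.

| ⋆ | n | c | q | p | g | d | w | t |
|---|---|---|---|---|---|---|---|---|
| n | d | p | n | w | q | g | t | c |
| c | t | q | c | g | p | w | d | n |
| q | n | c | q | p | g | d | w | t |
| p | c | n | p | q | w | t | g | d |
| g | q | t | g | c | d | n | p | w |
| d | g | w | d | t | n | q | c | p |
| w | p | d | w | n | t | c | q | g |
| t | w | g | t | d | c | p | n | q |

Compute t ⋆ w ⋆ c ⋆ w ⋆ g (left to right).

t ⋆ w = n
n ⋆ c = p
p ⋆ w = g
g ⋆ g = d

d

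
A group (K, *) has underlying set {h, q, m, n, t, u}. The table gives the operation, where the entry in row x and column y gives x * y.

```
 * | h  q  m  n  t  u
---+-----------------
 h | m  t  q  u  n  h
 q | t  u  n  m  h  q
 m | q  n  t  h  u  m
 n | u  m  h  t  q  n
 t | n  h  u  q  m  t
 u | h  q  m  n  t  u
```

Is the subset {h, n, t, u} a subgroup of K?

No

n * t = q, which is not in {h, n, t, u}.
The subset is not closed under *, so it is not a subgroup.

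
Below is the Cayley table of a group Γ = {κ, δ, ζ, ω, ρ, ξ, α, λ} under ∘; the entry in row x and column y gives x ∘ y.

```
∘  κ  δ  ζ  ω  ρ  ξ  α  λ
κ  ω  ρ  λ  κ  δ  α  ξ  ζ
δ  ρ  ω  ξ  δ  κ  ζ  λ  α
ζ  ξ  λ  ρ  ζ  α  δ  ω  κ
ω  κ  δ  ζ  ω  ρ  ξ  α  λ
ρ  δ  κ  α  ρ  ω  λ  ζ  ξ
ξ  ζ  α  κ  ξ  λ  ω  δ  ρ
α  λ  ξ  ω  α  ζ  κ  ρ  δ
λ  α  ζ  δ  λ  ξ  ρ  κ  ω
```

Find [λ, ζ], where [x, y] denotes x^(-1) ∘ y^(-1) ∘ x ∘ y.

ρ

Identity is ω; from the table λ^(-1) = λ and ζ^(-1) = α.
λ ∘ α = κ
κ ∘ λ = ζ
ζ ∘ ζ = ρ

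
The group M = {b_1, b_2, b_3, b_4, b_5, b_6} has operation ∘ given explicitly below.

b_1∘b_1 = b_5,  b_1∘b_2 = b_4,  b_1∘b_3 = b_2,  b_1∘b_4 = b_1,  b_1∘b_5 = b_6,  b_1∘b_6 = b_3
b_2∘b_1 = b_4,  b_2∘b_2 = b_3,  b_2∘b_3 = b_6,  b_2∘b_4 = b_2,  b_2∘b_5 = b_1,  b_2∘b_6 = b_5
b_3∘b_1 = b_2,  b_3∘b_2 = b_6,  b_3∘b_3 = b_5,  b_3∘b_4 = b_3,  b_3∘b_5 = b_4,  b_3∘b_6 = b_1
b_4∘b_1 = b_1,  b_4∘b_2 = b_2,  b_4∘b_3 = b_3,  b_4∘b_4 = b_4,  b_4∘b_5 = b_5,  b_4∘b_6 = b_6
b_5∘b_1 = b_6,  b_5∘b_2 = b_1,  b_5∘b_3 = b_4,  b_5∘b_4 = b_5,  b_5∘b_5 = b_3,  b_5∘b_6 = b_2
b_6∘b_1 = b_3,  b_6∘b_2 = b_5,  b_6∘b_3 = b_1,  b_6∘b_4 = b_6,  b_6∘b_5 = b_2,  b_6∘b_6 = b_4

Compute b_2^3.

b_2^1 = b_2
b_2^2 = b_2 ∘ b_2 = b_3
b_2^3 = b_3 ∘ b_2 = b_6

b_6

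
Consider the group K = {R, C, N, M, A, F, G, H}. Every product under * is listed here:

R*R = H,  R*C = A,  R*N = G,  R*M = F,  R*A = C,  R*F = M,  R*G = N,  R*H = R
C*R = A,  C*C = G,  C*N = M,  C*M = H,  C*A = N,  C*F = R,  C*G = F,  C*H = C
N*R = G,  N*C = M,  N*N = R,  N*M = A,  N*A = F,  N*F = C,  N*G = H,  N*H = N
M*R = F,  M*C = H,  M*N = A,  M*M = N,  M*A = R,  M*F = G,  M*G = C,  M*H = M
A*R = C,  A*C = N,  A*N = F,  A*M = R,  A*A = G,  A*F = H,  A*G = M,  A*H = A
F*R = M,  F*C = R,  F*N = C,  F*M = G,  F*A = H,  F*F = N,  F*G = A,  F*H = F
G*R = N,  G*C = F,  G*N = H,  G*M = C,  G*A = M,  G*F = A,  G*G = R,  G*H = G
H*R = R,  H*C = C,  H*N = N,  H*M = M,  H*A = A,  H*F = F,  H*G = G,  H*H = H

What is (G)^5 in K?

G

G^1 = G
G^2 = G * G = R
G^3 = R * G = N
G^4 = N * G = H
G^5 = H * G = G
(Structurally, K here is isomorphic to the cyclic group Z_8.)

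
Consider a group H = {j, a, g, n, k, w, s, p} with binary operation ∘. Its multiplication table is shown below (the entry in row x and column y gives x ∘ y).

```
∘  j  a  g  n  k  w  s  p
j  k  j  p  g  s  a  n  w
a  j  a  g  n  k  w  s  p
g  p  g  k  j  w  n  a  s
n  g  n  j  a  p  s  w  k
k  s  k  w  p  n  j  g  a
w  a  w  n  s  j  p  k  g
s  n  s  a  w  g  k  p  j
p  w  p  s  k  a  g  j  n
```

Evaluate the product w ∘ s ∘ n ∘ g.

s

w ∘ s = k
k ∘ n = p
p ∘ g = s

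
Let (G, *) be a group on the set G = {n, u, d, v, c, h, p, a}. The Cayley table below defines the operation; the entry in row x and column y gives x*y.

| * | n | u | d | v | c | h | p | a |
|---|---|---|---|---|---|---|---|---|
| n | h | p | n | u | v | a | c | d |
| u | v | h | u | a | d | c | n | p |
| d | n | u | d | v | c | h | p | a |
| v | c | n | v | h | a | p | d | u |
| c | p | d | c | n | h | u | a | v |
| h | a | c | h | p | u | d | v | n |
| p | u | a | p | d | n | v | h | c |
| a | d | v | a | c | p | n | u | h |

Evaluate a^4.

a^1 = a
a^2 = a*a = h
a^3 = h*a = n
a^4 = n*a = d
(Structurally, G here is isomorphic to the quaternion group Q_8.)

d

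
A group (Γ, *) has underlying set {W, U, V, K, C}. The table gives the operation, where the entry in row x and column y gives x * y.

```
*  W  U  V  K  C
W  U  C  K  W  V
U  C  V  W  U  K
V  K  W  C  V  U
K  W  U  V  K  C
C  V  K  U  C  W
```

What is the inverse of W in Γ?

V

First locate the identity: row K matches the header, so K is the identity.
Scan row W for K: W * V = K. Hence W^(-1) = V.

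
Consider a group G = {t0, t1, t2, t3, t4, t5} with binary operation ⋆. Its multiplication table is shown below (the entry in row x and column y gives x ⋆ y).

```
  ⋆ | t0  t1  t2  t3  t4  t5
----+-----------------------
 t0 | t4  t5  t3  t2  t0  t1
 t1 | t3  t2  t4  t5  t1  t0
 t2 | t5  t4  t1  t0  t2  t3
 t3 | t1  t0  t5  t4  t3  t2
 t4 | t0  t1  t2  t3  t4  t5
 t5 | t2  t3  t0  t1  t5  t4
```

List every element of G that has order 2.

{t0, t3, t5}

Identity is t4. Compute the order of each non-identity element by repeated multiplication:
  t0: t0 → t4  (order 2)
  t1: t1 → t2 → t4  (order 3)
  t2: t2 → t1 → t4  (order 3)
  t3: t3 → t4  (order 2)
  t5: t5 → t4  (order 2)
Elements of order 2: {t0, t3, t5}.
(Structurally, G here is isomorphic to the symmetric group S_3.)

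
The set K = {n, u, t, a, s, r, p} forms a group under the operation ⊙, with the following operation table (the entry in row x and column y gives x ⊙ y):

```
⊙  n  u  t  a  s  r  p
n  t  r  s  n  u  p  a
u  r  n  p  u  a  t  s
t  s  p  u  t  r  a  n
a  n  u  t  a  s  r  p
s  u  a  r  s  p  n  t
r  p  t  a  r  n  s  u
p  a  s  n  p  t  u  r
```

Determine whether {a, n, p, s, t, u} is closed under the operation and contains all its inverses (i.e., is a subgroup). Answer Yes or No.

s ⊙ t = r, which is not in {a, n, p, s, t, u}.
The subset is not closed under ⊙, so it is not a subgroup.
(Structurally, K here is isomorphic to the cyclic group Z_7.)

No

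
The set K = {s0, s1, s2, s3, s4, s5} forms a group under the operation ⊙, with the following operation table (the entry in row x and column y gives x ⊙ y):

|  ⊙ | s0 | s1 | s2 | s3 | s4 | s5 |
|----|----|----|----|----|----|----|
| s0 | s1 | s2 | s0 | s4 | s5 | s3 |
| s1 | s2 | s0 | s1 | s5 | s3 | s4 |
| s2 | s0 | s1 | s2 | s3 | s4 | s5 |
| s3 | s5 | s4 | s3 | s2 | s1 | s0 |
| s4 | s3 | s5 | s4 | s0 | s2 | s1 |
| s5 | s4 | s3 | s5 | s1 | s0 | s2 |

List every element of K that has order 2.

Identity is s2. Compute the order of each non-identity element by repeated multiplication:
  s0: s0 → s1 → s2  (order 3)
  s1: s1 → s0 → s2  (order 3)
  s3: s3 → s2  (order 2)
  s4: s4 → s2  (order 2)
  s5: s5 → s2  (order 2)
Elements of order 2: {s3, s4, s5}.

{s3, s4, s5}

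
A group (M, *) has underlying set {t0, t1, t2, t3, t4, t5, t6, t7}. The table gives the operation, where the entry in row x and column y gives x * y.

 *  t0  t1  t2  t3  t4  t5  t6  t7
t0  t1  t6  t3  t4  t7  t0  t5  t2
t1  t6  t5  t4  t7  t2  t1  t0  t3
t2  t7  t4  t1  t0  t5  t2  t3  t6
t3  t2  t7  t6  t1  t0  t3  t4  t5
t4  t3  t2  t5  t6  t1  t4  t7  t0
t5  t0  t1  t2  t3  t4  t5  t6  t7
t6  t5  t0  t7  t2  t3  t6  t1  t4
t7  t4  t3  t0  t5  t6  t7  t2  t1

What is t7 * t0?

Read row t7, column t0: t7 * t0 = t4.

t4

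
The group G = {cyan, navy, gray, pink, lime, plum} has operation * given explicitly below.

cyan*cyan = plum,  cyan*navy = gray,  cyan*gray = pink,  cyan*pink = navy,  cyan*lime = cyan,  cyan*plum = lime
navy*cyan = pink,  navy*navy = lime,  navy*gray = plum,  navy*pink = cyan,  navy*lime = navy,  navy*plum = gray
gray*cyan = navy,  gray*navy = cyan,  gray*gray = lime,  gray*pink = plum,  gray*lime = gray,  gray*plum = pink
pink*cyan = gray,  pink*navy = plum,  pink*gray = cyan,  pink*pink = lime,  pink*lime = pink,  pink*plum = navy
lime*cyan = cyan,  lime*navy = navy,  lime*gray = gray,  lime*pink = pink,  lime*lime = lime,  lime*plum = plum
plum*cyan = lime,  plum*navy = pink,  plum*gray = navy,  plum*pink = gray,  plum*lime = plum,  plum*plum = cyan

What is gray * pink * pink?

gray

gray * pink = plum
plum * pink = gray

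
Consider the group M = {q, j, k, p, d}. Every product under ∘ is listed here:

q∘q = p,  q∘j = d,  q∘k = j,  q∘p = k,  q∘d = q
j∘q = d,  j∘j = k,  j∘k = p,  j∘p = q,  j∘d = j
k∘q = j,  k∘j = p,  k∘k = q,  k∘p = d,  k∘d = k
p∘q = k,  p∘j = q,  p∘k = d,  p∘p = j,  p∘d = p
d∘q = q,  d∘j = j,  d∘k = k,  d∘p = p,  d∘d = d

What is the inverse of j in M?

First locate the identity: row d matches the header, so d is the identity.
Scan row j for d: j ∘ q = d. Hence j^(-1) = q.

q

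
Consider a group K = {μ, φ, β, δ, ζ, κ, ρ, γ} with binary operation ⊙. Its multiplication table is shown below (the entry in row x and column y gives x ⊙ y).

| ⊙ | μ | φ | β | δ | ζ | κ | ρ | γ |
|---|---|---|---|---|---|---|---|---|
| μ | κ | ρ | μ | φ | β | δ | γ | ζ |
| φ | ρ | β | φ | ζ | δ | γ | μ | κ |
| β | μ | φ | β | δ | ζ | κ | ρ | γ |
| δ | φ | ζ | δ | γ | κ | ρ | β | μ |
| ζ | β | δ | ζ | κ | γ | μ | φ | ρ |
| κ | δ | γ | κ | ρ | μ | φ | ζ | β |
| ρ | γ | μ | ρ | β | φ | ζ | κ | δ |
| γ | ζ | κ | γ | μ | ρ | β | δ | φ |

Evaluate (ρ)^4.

ρ^1 = ρ
ρ^2 = ρ ⊙ ρ = κ
ρ^3 = κ ⊙ ρ = ζ
ρ^4 = ζ ⊙ ρ = φ

φ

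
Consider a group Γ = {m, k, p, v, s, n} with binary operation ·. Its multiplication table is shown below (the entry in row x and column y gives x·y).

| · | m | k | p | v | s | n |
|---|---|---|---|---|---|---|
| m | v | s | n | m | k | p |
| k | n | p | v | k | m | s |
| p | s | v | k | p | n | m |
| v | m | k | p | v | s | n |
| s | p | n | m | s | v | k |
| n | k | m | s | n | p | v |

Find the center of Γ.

{v}

An element z is central iff its row equals its column in the table.
For p: p·s = n ≠ m = s·p, so p ∉ Z.
Checking each element this way leaves Z(Γ) = {v}.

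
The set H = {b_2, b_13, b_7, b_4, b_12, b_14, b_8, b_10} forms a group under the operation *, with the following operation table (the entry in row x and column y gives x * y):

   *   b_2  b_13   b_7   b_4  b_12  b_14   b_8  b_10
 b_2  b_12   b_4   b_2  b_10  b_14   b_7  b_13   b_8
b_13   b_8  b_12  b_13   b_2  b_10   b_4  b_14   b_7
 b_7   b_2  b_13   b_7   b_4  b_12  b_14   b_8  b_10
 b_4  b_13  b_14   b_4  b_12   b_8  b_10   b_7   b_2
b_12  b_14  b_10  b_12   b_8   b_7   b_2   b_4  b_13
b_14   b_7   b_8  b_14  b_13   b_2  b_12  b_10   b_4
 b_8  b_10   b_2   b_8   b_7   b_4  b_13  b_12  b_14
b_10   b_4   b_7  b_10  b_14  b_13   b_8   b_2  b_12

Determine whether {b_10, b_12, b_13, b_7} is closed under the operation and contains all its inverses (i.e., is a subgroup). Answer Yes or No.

{b_10, b_12, b_13, b_7} contains the identity b_7.
Checking products: every product of two elements of {b_10, b_12, b_13, b_7} (read from the table) lies in {b_10, b_12, b_13, b_7}, so the set is closed.
In a finite group, a nonempty closed subset is a subgroup. So {b_10, b_12, b_13, b_7} ≤ H.
(Structurally, H here is isomorphic to the quaternion group Q_8.)

Yes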